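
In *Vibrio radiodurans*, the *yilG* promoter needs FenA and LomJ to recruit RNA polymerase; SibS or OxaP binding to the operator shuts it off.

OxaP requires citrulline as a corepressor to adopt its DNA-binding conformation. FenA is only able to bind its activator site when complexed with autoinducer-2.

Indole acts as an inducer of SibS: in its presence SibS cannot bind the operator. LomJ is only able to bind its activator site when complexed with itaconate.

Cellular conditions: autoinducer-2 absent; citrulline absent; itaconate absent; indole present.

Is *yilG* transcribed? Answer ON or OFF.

Autoinducer-2 is absent, so FenA is inactive.
Indole is present, so SibS is inactive.
Itaconate is absent, so LomJ is inactive.
Citrulline is absent, so OxaP is inactive.
Required activator FenA is absent, so *yilG* is not transcribed.

OFF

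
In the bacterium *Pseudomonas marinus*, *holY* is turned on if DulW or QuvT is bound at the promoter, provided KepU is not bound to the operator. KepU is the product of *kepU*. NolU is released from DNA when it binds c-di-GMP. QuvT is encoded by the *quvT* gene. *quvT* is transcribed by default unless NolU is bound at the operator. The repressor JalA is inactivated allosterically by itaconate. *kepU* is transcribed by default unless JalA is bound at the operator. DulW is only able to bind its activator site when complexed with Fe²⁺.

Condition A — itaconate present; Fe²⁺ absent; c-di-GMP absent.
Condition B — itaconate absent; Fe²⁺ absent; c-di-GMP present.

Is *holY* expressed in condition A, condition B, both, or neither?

B only

Condition A:
Itaconate is present, so JalA is inactive.
With no repressor bound, *kepU* is transcribed.
So KepU is produced and active.
Fe²⁺ is absent, so DulW is inactive.
c-di-GMP is absent, so NolU is active.
With repressor NolU bound, *quvT* is not transcribed.
So QuvT is not produced.
With repressor KepU bound, *holY* is not transcribed.
→ *holY* is OFF in A.
Condition B:
Itaconate is absent, so JalA is active.
With repressor JalA bound, *kepU* is not transcribed.
So KepU is not produced.
Fe²⁺ is absent, so DulW is inactive.
c-di-GMP is present, so NolU is inactive.
With no repressor bound, *quvT* is transcribed.
So QuvT is produced and active.
Activator QuvT is present, so *holY* is transcribed.
→ *holY* is ON in B.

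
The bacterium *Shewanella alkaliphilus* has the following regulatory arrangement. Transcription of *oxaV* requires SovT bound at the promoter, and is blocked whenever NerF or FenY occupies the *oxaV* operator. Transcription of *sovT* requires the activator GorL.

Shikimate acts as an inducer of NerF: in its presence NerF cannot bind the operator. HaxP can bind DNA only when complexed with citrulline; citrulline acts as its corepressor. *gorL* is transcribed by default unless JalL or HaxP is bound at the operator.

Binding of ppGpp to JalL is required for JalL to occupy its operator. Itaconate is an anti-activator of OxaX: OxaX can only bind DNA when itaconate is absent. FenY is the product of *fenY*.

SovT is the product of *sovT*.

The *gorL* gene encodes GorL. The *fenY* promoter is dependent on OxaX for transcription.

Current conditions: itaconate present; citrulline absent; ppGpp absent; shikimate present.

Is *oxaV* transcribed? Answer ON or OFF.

ON

Shikimate is present, so NerF is inactive.
ppGpp is absent, so JalL is inactive.
Citrulline is absent, so HaxP is inactive.
With no repressor bound, *gorL* is transcribed.
So GorL is produced and active.
No repressor is bound and GorL is active, so *sovT* is transcribed.
So SovT is produced and active.
Itaconate is present, so OxaX is inactive.
Required activator OxaX is absent, so *fenY* is not transcribed.
So FenY is not produced.
No repressor is bound and SovT is active, so *oxaV* is transcribed.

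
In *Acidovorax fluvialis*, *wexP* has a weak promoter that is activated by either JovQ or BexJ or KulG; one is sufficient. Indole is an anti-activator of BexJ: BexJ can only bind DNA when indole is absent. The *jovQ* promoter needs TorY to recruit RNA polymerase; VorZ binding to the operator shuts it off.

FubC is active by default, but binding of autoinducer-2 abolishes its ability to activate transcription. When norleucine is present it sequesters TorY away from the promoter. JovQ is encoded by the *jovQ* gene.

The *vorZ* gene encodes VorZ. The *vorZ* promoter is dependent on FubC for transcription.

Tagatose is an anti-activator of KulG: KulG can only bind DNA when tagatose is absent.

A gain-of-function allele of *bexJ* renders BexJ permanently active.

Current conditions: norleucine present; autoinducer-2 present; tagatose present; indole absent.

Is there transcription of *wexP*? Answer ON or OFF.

Norleucine is present, so TorY is inactive.
Autoinducer-2 is present, so FubC is inactive.
Required activator FubC is absent, so *vorZ* is not transcribed.
So VorZ is not produced.
Required activator TorY is absent, so *jovQ* is not transcribed.
So JovQ is not produced.
BexJ is constitutively active in this strain.
Tagatose is present, so KulG is inactive.
Activator BexJ is present, so *wexP* is transcribed.

ON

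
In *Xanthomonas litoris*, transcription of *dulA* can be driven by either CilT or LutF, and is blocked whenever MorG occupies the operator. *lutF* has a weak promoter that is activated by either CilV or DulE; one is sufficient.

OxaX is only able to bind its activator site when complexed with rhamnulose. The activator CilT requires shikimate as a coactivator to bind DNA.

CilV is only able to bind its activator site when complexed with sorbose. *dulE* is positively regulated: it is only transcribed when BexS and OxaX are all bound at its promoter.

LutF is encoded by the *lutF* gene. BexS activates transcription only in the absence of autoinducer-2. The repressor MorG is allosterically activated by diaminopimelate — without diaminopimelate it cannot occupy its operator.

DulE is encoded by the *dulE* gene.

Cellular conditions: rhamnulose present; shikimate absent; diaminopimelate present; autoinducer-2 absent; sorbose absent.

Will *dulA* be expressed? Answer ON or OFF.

Shikimate is absent, so CilT is inactive.
Diaminopimelate is present, so MorG is active.
Sorbose is absent, so CilV is inactive.
Autoinducer-2 is absent, so BexS is active.
Rhamnulose is present, so OxaX is active.
No repressor is bound and BexS and OxaX are active, so *dulE* is transcribed.
So DulE is produced and active.
Activator DulE is present, so *lutF* is transcribed.
So LutF is produced and active.
With repressor MorG bound, *dulA* is not transcribed.

OFF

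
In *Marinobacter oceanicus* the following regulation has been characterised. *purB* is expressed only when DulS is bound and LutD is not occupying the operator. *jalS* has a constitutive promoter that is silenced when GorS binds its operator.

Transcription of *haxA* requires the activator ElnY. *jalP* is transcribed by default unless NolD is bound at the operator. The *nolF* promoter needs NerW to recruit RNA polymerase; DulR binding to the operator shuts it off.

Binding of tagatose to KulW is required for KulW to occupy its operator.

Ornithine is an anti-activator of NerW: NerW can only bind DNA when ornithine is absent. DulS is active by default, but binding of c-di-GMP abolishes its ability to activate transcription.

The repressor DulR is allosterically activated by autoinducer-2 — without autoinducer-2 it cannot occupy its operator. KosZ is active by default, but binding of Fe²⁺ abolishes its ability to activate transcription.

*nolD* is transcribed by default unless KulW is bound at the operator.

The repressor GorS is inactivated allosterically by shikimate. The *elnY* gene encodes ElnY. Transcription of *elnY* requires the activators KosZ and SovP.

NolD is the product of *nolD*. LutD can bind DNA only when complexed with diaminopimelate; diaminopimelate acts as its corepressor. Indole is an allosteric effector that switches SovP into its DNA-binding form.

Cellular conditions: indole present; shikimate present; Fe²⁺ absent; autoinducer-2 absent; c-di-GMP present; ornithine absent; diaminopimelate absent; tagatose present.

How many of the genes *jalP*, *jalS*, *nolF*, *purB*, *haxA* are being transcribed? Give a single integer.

4

Tagatose is present, so KulW is active.
With repressor KulW bound, *nolD* is not transcribed.
So NolD is not produced.
With no repressor bound, *jalP* is transcribed.
→ *jalP* is ON.
Shikimate is present, so GorS is inactive.
With no repressor bound, *jalS* is transcribed.
→ *jalS* is ON.
Ornithine is absent, so NerW is active.
Autoinducer-2 is absent, so DulR is inactive.
No repressor is bound and NerW is active, so *nolF* is transcribed.
→ *nolF* is ON.
Diaminopimelate is absent, so LutD is inactive.
c-di-GMP is present, so DulS is inactive.
Required activator DulS is absent, so *purB* is not transcribed.
→ *purB* is OFF.
Fe²⁺ is absent, so KosZ is active.
Indole is present, so SovP is active.
No repressor is bound and KosZ and SovP are active, so *elnY* is transcribed.
So ElnY is produced and active.
No repressor is bound and ElnY is active, so *haxA* is transcribed.
→ *haxA* is ON.
4 of the 5 genes are transcribed.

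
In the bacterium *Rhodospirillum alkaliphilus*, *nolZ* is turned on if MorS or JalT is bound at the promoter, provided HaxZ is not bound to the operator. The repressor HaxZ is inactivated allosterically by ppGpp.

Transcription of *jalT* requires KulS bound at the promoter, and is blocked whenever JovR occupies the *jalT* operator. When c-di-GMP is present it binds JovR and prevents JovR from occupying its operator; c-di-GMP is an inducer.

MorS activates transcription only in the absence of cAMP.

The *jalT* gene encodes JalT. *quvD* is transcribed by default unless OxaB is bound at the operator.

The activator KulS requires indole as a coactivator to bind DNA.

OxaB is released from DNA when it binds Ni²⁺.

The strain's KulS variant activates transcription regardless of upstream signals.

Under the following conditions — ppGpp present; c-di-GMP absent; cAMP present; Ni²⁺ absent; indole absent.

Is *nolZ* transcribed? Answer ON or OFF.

OFF

cAMP is present, so MorS is inactive.
ppGpp is present, so HaxZ is inactive.
KulS is constitutively active in this strain.
c-di-GMP is absent, so JovR is active.
With repressor JovR bound, *jalT* is not transcribed.
So JalT is not produced.
No activator is available at the *nolZ* promoter, so *nolZ* is not transcribed.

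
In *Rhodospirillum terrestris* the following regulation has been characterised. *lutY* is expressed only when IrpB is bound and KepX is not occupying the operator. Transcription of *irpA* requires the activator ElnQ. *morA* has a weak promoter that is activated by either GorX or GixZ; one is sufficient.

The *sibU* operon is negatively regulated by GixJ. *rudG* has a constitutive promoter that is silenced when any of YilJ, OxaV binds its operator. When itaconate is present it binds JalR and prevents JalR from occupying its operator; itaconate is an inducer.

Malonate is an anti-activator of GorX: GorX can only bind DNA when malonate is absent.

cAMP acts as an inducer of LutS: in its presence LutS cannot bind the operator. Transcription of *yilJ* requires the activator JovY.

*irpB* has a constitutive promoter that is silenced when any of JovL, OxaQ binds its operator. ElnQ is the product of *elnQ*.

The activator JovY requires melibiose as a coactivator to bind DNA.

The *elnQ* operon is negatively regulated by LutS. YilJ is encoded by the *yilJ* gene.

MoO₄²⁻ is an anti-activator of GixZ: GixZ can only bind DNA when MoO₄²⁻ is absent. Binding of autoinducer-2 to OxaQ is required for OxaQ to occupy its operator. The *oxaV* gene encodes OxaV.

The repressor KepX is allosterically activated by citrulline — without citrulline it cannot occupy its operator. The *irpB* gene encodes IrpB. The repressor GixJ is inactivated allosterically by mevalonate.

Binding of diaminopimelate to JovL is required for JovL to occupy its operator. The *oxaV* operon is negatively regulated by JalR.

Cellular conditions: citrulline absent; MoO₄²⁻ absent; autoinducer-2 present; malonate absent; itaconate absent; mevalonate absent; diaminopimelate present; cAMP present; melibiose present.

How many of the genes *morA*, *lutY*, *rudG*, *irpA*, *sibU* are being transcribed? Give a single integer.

2

Malonate is absent, so GorX is active.
MoO₄²⁻ is absent, so GixZ is active.
Activator GorX is present, so *morA* is transcribed.
→ *morA* is ON.
Diaminopimelate is present, so JovL is active.
Autoinducer-2 is present, so OxaQ is active.
With repressor JovL bound, *irpB* is not transcribed.
So IrpB is not produced.
Citrulline is absent, so KepX is inactive.
Required activator IrpB is absent, so *lutY* is not transcribed.
→ *lutY* is OFF.
Melibiose is present, so JovY is active.
No repressor is bound and JovY is active, so *yilJ* is transcribed.
So YilJ is produced and active.
Itaconate is absent, so JalR is active.
With repressor JalR bound, *oxaV* is not transcribed.
So OxaV is not produced.
With repressor YilJ bound, *rudG* is not transcribed.
→ *rudG* is OFF.
cAMP is present, so LutS is inactive.
With no repressor bound, *elnQ* is transcribed.
So ElnQ is produced and active.
No repressor is bound and ElnQ is active, so *irpA* is transcribed.
→ *irpA* is ON.
Mevalonate is absent, so GixJ is active.
With repressor GixJ bound, *sibU* is not transcribed.
→ *sibU* is OFF.
2 of the 5 genes are transcribed.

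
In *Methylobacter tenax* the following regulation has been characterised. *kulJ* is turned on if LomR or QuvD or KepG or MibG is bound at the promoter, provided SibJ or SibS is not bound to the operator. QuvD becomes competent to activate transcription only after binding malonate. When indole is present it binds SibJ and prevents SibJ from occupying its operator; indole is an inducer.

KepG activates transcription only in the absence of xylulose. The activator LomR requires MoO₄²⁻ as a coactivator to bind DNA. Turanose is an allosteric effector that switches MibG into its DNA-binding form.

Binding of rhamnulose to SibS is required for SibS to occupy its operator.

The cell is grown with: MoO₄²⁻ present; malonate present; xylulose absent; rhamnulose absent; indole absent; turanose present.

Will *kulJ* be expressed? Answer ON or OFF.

MoO₄²⁻ is present, so LomR is active.
Indole is absent, so SibJ is active.
Malonate is present, so QuvD is active.
Rhamnulose is absent, so SibS is inactive.
Xylulose is absent, so KepG is active.
Turanose is present, so MibG is active.
With repressor SibJ bound, *kulJ* is not transcribed.

OFF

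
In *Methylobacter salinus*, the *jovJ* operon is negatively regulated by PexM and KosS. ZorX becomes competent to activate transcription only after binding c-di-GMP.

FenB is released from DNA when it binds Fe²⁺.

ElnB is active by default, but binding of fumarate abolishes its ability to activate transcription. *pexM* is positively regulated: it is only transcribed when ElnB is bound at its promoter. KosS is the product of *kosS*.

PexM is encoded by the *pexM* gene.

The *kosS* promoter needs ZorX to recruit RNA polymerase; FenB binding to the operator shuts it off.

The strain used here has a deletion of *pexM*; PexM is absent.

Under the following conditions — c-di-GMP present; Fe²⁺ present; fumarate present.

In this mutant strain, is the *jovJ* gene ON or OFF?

OFF

PexM is non-functional in this strain, so it has no effect.
Fe²⁺ is present, so FenB is inactive.
c-di-GMP is present, so ZorX is active.
No repressor is bound and ZorX is active, so *kosS* is transcribed.
So KosS is produced and active.
With repressor KosS bound, *jovJ* is not transcribed.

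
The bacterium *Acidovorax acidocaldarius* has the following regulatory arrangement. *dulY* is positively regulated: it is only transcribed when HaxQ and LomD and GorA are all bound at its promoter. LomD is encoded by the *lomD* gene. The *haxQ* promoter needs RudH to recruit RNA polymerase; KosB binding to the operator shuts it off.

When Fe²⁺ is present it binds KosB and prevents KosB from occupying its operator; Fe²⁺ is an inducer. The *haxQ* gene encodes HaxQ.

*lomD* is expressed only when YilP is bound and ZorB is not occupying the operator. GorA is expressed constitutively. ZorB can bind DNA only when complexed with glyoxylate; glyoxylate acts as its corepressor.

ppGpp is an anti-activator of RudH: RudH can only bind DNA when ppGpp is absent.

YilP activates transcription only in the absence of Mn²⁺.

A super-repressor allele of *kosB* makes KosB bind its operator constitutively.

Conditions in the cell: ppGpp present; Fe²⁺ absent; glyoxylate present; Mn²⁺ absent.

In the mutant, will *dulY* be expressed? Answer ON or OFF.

OFF

KosB is constitutively active in this strain.
ppGpp is present, so RudH is inactive.
With repressor KosB bound, *haxQ* is not transcribed.
So HaxQ is not produced.
Glyoxylate is present, so ZorB is active.
Mn²⁺ is absent, so YilP is active.
With repressor ZorB bound, *lomD* is not transcribed.
So LomD is not produced.
GorA is produced constitutively and is active.
Required activator HaxQ is absent, so *dulY* is not transcribed.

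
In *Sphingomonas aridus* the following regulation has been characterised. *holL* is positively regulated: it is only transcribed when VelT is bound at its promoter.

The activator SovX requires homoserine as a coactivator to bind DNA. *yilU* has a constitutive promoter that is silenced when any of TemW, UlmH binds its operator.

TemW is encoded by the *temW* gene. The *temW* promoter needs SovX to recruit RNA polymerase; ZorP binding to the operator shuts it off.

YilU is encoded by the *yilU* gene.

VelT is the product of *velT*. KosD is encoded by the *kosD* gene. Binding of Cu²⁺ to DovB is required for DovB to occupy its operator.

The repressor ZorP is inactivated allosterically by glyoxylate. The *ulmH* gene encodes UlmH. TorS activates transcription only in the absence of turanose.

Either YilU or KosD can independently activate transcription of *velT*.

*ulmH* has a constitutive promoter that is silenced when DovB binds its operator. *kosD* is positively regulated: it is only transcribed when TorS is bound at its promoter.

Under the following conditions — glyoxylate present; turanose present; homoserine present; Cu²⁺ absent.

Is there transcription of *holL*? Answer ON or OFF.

OFF

Glyoxylate is present, so ZorP is inactive.
Homoserine is present, so SovX is active.
No repressor is bound and SovX is active, so *temW* is transcribed.
So TemW is produced and active.
Cu²⁺ is absent, so DovB is inactive.
With no repressor bound, *ulmH* is transcribed.
So UlmH is produced and active.
With repressor TemW bound, *yilU* is not transcribed.
So YilU is not produced.
Turanose is present, so TorS is inactive.
Required activator TorS is absent, so *kosD* is not transcribed.
So KosD is not produced.
No activator is available at the *velT* promoter, so *velT* is not transcribed.
So VelT is not produced.
Required activator VelT is absent, so *holL* is not transcribed.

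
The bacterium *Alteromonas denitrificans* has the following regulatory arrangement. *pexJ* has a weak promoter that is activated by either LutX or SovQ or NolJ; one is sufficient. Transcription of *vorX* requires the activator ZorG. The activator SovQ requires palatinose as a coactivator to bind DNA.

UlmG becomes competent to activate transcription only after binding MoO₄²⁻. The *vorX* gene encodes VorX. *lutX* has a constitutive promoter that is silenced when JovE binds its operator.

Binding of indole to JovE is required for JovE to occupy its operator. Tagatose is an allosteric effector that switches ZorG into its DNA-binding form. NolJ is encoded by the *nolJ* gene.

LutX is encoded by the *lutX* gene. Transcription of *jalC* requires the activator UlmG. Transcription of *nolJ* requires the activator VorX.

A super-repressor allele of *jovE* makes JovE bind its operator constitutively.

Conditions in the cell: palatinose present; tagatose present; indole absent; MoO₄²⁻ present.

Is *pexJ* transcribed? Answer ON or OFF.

ON

JovE is constitutively active in this strain.
With repressor JovE bound, *lutX* is not transcribed.
So LutX is not produced.
Palatinose is present, so SovQ is active.
Tagatose is present, so ZorG is active.
No repressor is bound and ZorG is active, so *vorX* is transcribed.
So VorX is produced and active.
No repressor is bound and VorX is active, so *nolJ* is transcribed.
So NolJ is produced and active.
Activator SovQ is present, so *pexJ* is transcribed.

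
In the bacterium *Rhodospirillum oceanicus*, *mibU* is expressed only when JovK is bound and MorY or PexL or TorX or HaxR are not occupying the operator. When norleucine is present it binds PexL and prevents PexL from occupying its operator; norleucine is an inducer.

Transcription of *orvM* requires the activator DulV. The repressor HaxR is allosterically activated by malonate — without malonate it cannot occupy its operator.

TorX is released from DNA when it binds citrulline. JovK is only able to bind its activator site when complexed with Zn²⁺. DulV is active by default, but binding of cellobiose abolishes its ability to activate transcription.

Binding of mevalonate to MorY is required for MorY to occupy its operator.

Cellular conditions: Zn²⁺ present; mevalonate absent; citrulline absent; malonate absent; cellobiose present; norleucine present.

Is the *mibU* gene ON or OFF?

Mevalonate is absent, so MorY is inactive.
Norleucine is present, so PexL is inactive.
Zn²⁺ is present, so JovK is active.
Citrulline is absent, so TorX is active.
Malonate is absent, so HaxR is inactive.
With repressor TorX bound, *mibU* is not transcribed.

OFF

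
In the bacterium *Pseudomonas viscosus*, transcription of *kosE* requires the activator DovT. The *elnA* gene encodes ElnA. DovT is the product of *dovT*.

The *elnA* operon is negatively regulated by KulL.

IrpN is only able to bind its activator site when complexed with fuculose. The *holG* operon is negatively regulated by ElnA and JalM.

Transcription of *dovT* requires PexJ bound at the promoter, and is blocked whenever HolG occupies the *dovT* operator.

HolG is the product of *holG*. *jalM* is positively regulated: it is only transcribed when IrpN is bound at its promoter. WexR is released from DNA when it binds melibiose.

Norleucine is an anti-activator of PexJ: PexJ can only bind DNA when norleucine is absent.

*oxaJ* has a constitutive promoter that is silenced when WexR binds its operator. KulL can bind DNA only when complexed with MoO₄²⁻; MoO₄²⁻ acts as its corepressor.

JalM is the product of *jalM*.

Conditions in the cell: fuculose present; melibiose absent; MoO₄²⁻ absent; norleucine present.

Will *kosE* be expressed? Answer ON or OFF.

OFF

MoO₄²⁻ is absent, so KulL is inactive.
With no repressor bound, *elnA* is transcribed.
So ElnA is produced and active.
Fuculose is present, so IrpN is active.
No repressor is bound and IrpN is active, so *jalM* is transcribed.
So JalM is produced and active.
With repressor ElnA bound, *holG* is not transcribed.
So HolG is not produced.
Norleucine is present, so PexJ is inactive.
Required activator PexJ is absent, so *dovT* is not transcribed.
So DovT is not produced.
Required activator DovT is absent, so *kosE* is not transcribed.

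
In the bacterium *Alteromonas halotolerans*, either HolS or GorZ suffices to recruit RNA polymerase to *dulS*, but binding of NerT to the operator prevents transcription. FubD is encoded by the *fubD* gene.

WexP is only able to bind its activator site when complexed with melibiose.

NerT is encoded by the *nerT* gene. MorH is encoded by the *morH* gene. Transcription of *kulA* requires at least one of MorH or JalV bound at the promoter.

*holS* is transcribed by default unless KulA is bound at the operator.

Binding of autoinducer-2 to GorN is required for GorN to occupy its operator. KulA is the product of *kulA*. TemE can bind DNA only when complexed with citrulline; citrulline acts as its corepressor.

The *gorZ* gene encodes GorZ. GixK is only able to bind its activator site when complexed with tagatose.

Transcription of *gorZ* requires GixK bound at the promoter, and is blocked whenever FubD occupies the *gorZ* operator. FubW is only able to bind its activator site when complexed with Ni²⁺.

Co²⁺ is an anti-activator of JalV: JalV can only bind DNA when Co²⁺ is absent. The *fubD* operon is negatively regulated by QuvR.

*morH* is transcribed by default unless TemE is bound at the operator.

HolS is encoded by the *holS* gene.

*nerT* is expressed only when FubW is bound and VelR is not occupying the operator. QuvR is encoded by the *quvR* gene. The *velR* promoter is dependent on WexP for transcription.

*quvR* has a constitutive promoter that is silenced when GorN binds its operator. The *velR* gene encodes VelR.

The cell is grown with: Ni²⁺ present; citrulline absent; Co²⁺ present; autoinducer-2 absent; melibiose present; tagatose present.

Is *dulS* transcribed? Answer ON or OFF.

ON

Ni²⁺ is present, so FubW is active.
Melibiose is present, so WexP is active.
No repressor is bound and WexP is active, so *velR* is transcribed.
So VelR is produced and active.
With repressor VelR bound, *nerT* is not transcribed.
So NerT is not produced.
Citrulline is absent, so TemE is inactive.
With no repressor bound, *morH* is transcribed.
So MorH is produced and active.
Co²⁺ is present, so JalV is inactive.
Activator MorH is present, so *kulA* is transcribed.
So KulA is produced and active.
With repressor KulA bound, *holS* is not transcribed.
So HolS is not produced.
Tagatose is present, so GixK is active.
Autoinducer-2 is absent, so GorN is inactive.
With no repressor bound, *quvR* is transcribed.
So QuvR is produced and active.
With repressor QuvR bound, *fubD* is not transcribed.
So FubD is not produced.
No repressor is bound and GixK is active, so *gorZ* is transcribed.
So GorZ is produced and active.
Activator GorZ is present, so *dulS* is transcribed.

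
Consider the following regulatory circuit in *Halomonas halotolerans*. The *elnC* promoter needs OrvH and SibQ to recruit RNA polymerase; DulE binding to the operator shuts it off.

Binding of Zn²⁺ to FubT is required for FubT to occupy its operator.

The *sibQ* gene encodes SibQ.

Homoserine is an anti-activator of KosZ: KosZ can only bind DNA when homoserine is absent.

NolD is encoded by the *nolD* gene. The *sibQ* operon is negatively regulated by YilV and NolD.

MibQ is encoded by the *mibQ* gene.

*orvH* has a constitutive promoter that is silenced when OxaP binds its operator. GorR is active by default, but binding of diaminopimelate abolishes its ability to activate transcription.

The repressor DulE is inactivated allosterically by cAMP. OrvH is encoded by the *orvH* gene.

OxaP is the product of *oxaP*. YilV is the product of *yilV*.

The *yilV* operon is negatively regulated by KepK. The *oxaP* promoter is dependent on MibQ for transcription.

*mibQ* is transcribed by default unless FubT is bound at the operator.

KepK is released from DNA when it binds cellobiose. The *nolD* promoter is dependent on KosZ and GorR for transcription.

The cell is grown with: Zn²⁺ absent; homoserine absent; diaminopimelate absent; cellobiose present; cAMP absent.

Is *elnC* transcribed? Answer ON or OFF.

Zn²⁺ is absent, so FubT is inactive.
With no repressor bound, *mibQ* is transcribed.
So MibQ is produced and active.
No repressor is bound and MibQ is active, so *oxaP* is transcribed.
So OxaP is produced and active.
With repressor OxaP bound, *orvH* is not transcribed.
So OrvH is not produced.
Cellobiose is present, so KepK is inactive.
With no repressor bound, *yilV* is transcribed.
So YilV is produced and active.
Homoserine is absent, so KosZ is active.
Diaminopimelate is absent, so GorR is active.
No repressor is bound and KosZ and GorR are active, so *nolD* is transcribed.
So NolD is produced and active.
With repressor YilV bound, *sibQ* is not transcribed.
So SibQ is not produced.
cAMP is absent, so DulE is active.
With repressor DulE bound, *elnC* is not transcribed.

OFF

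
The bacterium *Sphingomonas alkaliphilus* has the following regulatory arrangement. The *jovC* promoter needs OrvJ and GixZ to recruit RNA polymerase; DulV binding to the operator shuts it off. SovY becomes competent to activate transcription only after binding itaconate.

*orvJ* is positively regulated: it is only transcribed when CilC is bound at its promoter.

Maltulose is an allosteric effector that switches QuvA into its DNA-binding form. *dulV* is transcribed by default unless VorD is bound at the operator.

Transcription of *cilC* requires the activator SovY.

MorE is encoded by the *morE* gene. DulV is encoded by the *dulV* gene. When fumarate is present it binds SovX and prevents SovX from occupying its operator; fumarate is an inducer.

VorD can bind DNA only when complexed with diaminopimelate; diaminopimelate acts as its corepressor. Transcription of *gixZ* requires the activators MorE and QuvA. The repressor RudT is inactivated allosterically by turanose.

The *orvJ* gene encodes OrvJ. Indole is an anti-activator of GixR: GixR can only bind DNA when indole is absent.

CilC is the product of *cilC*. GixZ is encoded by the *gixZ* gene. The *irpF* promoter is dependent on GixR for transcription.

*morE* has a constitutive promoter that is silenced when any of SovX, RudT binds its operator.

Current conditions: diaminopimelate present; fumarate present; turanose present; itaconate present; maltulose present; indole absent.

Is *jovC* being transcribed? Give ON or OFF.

Diaminopimelate is present, so VorD is active.
With repressor VorD bound, *dulV* is not transcribed.
So DulV is not produced.
Itaconate is present, so SovY is active.
No repressor is bound and SovY is active, so *cilC* is transcribed.
So CilC is produced and active.
No repressor is bound and CilC is active, so *orvJ* is transcribed.
So OrvJ is produced and active.
Fumarate is present, so SovX is inactive.
Turanose is present, so RudT is inactive.
With no repressor bound, *morE* is transcribed.
So MorE is produced and active.
Maltulose is present, so QuvA is active.
No repressor is bound and MorE and QuvA are active, so *gixZ* is transcribed.
So GixZ is produced and active.
No repressor is bound and OrvJ and GixZ are active, so *jovC* is transcribed.

ON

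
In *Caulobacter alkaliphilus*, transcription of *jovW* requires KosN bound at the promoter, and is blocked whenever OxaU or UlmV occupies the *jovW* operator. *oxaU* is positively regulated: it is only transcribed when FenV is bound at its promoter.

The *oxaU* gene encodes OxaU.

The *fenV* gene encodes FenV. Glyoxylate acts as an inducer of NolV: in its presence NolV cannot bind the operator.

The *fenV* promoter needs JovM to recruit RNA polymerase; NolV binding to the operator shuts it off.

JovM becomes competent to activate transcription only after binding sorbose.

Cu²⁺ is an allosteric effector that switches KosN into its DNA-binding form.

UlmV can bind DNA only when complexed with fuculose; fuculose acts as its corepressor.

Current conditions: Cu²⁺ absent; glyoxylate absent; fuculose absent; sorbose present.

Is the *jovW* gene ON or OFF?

OFF

Cu²⁺ is absent, so KosN is inactive.
Glyoxylate is absent, so NolV is active.
Sorbose is present, so JovM is active.
With repressor NolV bound, *fenV* is not transcribed.
So FenV is not produced.
Required activator FenV is absent, so *oxaU* is not transcribed.
So OxaU is not produced.
Fuculose is absent, so UlmV is inactive.
Required activator KosN is absent, so *jovW* is not transcribed.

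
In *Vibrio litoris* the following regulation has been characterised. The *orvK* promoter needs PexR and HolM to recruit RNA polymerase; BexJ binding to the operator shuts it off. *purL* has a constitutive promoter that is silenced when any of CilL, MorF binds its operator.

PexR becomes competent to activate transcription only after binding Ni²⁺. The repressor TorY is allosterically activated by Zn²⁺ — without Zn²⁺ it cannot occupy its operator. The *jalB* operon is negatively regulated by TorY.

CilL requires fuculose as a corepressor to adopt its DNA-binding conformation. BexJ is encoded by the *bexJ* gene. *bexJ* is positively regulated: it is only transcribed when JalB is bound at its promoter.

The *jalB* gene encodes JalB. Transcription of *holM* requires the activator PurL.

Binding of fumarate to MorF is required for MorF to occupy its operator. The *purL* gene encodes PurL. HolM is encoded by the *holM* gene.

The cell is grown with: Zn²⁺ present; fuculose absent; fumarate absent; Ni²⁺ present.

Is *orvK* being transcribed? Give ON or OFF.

ON

Ni²⁺ is present, so PexR is active.
Zn²⁺ is present, so TorY is active.
With repressor TorY bound, *jalB* is not transcribed.
So JalB is not produced.
Required activator JalB is absent, so *bexJ* is not transcribed.
So BexJ is not produced.
Fuculose is absent, so CilL is inactive.
Fumarate is absent, so MorF is inactive.
With no repressor bound, *purL* is transcribed.
So PurL is produced and active.
No repressor is bound and PurL is active, so *holM* is transcribed.
So HolM is produced and active.
No repressor is bound and PexR and HolM are active, so *orvK* is transcribed.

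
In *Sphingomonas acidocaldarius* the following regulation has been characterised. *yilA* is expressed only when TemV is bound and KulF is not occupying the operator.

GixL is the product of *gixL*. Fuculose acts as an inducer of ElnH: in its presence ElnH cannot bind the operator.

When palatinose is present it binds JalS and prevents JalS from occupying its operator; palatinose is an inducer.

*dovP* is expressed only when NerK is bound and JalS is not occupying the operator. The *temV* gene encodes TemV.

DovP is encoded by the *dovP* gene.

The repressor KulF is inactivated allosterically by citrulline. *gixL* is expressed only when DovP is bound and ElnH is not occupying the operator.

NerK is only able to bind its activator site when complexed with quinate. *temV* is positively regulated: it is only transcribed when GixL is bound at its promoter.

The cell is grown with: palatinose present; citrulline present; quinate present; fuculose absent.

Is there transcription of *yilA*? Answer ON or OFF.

Palatinose is present, so JalS is inactive.
Quinate is present, so NerK is active.
No repressor is bound and NerK is active, so *dovP* is transcribed.
So DovP is produced and active.
Fuculose is absent, so ElnH is active.
With repressor ElnH bound, *gixL* is not transcribed.
So GixL is not produced.
Required activator GixL is absent, so *temV* is not transcribed.
So TemV is not produced.
Citrulline is present, so KulF is inactive.
Required activator TemV is absent, so *yilA* is not transcribed.

OFF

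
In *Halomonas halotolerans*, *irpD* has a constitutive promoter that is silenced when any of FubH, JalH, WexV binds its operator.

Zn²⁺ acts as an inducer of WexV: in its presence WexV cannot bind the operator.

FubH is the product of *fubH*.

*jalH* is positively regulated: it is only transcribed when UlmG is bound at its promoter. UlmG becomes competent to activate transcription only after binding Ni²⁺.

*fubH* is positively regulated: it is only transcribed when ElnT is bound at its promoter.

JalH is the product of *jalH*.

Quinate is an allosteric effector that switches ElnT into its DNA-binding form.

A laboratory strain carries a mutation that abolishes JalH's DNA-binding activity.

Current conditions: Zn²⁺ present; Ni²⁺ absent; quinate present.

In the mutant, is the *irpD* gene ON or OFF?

OFF

Quinate is present, so ElnT is active.
No repressor is bound and ElnT is active, so *fubH* is transcribed.
So FubH is produced and active.
JalH is non-functional in this strain, so it has no effect.
Zn²⁺ is present, so WexV is inactive.
With repressor FubH bound, *irpD* is not transcribed.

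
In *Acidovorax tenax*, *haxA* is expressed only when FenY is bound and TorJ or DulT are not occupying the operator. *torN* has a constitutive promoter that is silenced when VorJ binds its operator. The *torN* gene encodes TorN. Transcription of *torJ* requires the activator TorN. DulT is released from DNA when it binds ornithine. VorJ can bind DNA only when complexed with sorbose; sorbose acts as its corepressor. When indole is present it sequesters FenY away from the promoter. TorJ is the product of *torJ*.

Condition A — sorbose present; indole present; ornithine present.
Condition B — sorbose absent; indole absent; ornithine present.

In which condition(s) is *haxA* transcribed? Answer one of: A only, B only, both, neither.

Condition A:
Sorbose is present, so VorJ is active.
With repressor VorJ bound, *torN* is not transcribed.
So TorN is not produced.
Required activator TorN is absent, so *torJ* is not transcribed.
So TorJ is not produced.
Indole is present, so FenY is inactive.
Ornithine is present, so DulT is inactive.
Required activator FenY is absent, so *haxA* is not transcribed.
→ *haxA* is OFF in A.
Condition B:
Sorbose is absent, so VorJ is inactive.
With no repressor bound, *torN* is transcribed.
So TorN is produced and active.
No repressor is bound and TorN is active, so *torJ* is transcribed.
So TorJ is produced and active.
Indole is absent, so FenY is active.
Ornithine is present, so DulT is inactive.
With repressor TorJ bound, *haxA* is not transcribed.
→ *haxA* is OFF in B.

neither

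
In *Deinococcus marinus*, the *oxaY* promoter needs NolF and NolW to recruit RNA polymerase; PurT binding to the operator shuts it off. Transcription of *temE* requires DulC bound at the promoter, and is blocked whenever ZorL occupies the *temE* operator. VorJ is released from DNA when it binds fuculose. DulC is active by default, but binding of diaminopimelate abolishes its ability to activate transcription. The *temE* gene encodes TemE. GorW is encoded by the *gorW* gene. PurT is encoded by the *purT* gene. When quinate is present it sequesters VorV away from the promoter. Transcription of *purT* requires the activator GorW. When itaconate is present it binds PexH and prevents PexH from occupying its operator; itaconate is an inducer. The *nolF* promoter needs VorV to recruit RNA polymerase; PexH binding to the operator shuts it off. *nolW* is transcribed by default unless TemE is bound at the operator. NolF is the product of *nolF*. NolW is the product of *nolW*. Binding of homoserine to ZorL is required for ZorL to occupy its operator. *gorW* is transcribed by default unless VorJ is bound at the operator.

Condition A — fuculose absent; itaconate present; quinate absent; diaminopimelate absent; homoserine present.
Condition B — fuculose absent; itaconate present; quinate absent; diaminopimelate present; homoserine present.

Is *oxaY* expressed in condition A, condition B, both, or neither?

Condition A:
Fuculose is absent, so VorJ is active.
With repressor VorJ bound, *gorW* is not transcribed.
So GorW is not produced.
Required activator GorW is absent, so *purT* is not transcribed.
So PurT is not produced.
Itaconate is present, so PexH is inactive.
Quinate is absent, so VorV is active.
No repressor is bound and VorV is active, so *nolF* is transcribed.
So NolF is produced and active.
Diaminopimelate is absent, so DulC is active.
Homoserine is present, so ZorL is active.
With repressor ZorL bound, *temE* is not transcribed.
So TemE is not produced.
With no repressor bound, *nolW* is transcribed.
So NolW is produced and active.
No repressor is bound and NolF and NolW are active, so *oxaY* is transcribed.
→ *oxaY* is ON in A.
Condition B:
Fuculose is absent, so VorJ is active.
With repressor VorJ bound, *gorW* is not transcribed.
So GorW is not produced.
Required activator GorW is absent, so *purT* is not transcribed.
So PurT is not produced.
Itaconate is present, so PexH is inactive.
Quinate is absent, so VorV is active.
No repressor is bound and VorV is active, so *nolF* is transcribed.
So NolF is produced and active.
Diaminopimelate is present, so DulC is inactive.
Homoserine is present, so ZorL is active.
With repressor ZorL bound, *temE* is not transcribed.
So TemE is not produced.
With no repressor bound, *nolW* is transcribed.
So NolW is produced and active.
No repressor is bound and NolF and NolW are active, so *oxaY* is transcribed.
→ *oxaY* is ON in B.

both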